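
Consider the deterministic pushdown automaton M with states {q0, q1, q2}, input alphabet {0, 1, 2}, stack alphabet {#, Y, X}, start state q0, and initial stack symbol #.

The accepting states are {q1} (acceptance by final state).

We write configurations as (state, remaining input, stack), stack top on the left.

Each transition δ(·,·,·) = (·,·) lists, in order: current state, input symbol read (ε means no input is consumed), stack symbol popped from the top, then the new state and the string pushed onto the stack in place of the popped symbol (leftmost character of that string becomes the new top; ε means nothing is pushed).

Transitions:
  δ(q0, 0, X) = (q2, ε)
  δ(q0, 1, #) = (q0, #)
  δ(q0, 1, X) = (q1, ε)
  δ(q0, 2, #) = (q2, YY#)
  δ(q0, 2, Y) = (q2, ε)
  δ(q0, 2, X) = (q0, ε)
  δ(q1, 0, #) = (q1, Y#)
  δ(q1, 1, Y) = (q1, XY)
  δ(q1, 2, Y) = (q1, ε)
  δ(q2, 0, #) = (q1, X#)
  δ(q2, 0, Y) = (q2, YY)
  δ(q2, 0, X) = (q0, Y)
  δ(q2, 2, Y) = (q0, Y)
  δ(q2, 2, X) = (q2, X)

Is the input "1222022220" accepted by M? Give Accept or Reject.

(q0, 1222022220, #)
  read 1, top #: go to q0, push # → (q0, 222022220, #)
  read 2, top #: go to q2, push YY# → (q2, 22022220, YY#)
  read 2, top Y: go to q0, push Y → (q0, 2022220, YY#)
  read 2, top Y: go to q2, push ε → (q2, 022220, Y#)
  read 0, top Y: go to q2, push YY → (q2, 22220, YY#)
  read 2, top Y: go to q0, push Y → (q0, 2220, YY#)
  read 2, top Y: go to q2, push ε → (q2, 220, Y#)
  read 2, top Y: go to q0, push Y → (q0, 20, Y#)
  read 2, top Y: go to q2, push ε → (q2, 0, #)
  read 0, top #: go to q1, push X# → (q1, ε, X#)
All input consumed; state q1 ∈ F.

Accept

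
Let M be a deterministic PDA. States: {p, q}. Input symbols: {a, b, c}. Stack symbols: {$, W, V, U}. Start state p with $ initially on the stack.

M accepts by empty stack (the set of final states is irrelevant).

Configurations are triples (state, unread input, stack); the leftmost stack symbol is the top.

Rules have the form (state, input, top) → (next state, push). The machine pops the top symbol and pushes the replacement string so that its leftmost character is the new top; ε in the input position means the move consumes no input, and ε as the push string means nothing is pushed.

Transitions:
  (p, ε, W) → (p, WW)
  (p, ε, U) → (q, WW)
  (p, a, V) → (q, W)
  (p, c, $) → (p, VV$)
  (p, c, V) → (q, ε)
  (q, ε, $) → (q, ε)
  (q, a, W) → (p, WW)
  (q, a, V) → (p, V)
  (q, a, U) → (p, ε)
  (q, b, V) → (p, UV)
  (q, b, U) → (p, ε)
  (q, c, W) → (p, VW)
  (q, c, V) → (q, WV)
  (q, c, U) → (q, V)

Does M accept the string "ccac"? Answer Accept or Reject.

(p, ccac, $) ⊢ (p, cac, VV$) ⊢ (q, ac, V$) ⊢ (p, c, V$) ⊢ (q, ε, $) ⊢ (q, ε, ε)
All input consumed and the stack is empty.

Accept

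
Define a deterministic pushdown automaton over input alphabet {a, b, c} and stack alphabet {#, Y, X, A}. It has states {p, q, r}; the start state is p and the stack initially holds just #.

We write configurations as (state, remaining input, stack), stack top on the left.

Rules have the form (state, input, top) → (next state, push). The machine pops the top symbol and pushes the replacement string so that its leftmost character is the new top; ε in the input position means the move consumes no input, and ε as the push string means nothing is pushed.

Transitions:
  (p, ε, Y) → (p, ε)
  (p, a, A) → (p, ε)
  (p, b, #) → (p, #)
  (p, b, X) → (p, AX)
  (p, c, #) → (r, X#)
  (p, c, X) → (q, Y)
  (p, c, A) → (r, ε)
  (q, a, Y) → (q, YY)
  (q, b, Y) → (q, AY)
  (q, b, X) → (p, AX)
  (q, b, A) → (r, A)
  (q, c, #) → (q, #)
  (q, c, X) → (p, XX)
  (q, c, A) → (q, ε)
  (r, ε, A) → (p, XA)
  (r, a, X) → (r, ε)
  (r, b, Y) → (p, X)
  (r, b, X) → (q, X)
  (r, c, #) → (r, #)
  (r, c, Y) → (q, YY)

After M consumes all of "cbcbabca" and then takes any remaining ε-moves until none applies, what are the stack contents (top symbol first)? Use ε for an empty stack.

(p, cbcbabca, #)
  read c, top #: go to r, push X# → (r, bcbabca, X#)
  read b, top X: go to q, push X → (q, cbabca, X#)
  read c, top X: go to p, push XX → (p, babca, XX#)
  read b, top X: go to p, push AX → (p, abca, AXX#)
  read a, top A: go to p, push ε → (p, bca, XX#)
  read b, top X: go to p, push AX → (p, ca, AXX#)
  read c, top A: go to r, push ε → (r, a, XX#)
  read a, top X: go to r, push ε → (r, ε, X#)
All input consumed in state r with stack X#.

X#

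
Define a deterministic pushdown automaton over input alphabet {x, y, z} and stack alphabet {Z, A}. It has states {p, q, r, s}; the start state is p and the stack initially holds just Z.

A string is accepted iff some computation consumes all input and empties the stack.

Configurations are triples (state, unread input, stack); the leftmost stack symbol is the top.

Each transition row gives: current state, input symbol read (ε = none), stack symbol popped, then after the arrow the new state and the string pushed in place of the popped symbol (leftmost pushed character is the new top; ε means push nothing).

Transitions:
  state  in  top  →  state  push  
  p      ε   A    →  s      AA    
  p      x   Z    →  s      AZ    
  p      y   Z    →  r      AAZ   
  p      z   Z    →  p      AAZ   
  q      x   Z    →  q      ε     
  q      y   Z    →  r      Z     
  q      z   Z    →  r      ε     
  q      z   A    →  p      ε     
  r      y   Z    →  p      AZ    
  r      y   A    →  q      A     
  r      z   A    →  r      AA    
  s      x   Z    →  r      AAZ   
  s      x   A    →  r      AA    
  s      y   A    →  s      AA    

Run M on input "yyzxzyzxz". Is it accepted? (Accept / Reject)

(p, yyzxzyzxz, Z)
  read y, top Z: go to r, push AAZ → (r, yzxzyzxz, AAZ)
  read y, top A: go to q, push A → (q, zxzyzxz, AAZ)
  read z, top A: go to p, push ε → (p, xzyzxz, AZ)
  ε-move, top A: go to s, push AA → (s, xzyzxz, AAZ)
  read x, top A: go to r, push AA → (r, zyzxz, AAAZ)
  read z, top A: go to r, push AA → (r, yzxz, AAAAZ)
  read y, top A: go to q, push A → (q, zxz, AAAAZ)
  read z, top A: go to p, push ε → (p, xz, AAAZ)
  ε-move, top A: go to s, push AA → (s, xz, AAAAZ)
  read x, top A: go to r, push AA → (r, z, AAAAAZ)
  read z, top A: go to r, push AA → (r, ε, AAAAAAZ)
All input consumed; stack is AAAAAAZ, not empty, and no further ε-move applies.

Reject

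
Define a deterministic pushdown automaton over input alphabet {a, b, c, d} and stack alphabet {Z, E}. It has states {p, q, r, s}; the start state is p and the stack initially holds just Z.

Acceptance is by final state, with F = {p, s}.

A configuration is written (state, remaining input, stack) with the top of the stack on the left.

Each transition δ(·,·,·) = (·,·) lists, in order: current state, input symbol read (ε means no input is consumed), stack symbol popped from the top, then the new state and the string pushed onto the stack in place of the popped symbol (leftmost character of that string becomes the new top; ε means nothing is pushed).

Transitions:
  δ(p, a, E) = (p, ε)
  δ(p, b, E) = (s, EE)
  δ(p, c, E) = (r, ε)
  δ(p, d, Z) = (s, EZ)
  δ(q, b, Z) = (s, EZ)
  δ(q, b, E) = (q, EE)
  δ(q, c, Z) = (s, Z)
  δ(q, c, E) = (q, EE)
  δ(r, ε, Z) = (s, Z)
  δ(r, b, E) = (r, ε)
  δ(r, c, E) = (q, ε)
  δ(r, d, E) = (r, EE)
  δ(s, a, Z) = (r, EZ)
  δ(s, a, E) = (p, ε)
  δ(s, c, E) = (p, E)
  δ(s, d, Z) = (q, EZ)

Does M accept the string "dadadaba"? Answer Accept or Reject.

Reject

(p, dadadaba, Z) ⊢ (s, adadaba, EZ) ⊢ (p, dadaba, Z) ⊢ (s, adaba, EZ) ⊢ (p, daba, Z) ⊢ (s, aba, EZ) ⊢ (p, ba, Z)
No transition applies at (p, ba, Z); input not fully consumed.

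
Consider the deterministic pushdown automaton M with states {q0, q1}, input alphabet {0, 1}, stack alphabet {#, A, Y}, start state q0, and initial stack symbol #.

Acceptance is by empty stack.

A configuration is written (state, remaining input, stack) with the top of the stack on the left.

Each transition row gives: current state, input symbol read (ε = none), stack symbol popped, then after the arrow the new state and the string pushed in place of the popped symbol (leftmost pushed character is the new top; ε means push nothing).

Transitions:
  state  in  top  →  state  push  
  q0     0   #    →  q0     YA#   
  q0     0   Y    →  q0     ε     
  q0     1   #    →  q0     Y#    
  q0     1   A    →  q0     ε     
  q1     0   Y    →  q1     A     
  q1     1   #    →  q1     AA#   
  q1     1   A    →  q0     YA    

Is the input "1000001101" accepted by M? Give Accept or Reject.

Reject

(q0, 1000001101, #)
  read 1, top #: go to q0, push Y# → (q0, 000001101, Y#)
  read 0, top Y: go to q0, push ε → (q0, 00001101, #)
  read 0, top #: go to q0, push YA# → (q0, 0001101, YA#)
  read 0, top Y: go to q0, push ε → (q0, 001101, A#)
No transition applies at (q0, 001101, A#); input not fully consumed.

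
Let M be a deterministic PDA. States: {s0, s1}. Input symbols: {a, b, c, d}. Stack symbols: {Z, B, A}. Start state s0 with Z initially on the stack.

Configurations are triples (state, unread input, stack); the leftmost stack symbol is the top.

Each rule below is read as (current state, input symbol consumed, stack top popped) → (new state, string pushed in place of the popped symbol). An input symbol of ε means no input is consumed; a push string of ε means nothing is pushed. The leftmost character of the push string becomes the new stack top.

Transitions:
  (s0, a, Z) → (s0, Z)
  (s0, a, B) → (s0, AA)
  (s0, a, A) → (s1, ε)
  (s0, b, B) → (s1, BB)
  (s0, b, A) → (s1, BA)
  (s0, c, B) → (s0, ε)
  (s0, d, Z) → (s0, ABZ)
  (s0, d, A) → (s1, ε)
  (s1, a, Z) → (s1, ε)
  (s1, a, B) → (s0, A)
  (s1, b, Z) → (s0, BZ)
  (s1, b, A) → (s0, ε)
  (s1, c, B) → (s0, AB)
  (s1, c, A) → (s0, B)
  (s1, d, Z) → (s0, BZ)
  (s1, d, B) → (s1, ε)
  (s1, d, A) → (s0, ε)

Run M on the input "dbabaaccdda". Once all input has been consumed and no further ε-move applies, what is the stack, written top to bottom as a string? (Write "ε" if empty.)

(s0, dbabaaccdda, Z) ⊢ (s0, babaaccdda, ABZ) ⊢ (s1, abaaccdda, BABZ) ⊢ (s0, baaccdda, AABZ) ⊢ (s1, aaccdda, BAABZ) ⊢ (s0, accdda, AAABZ) ⊢ (s1, ccdda, AABZ) ⊢ (s0, cdda, BABZ) ⊢ (s0, dda, ABZ) ⊢ (s1, da, BZ) ⊢ (s1, a, Z) ⊢ (s1, ε, ε)
All input consumed in state s1 with stack ε.

ε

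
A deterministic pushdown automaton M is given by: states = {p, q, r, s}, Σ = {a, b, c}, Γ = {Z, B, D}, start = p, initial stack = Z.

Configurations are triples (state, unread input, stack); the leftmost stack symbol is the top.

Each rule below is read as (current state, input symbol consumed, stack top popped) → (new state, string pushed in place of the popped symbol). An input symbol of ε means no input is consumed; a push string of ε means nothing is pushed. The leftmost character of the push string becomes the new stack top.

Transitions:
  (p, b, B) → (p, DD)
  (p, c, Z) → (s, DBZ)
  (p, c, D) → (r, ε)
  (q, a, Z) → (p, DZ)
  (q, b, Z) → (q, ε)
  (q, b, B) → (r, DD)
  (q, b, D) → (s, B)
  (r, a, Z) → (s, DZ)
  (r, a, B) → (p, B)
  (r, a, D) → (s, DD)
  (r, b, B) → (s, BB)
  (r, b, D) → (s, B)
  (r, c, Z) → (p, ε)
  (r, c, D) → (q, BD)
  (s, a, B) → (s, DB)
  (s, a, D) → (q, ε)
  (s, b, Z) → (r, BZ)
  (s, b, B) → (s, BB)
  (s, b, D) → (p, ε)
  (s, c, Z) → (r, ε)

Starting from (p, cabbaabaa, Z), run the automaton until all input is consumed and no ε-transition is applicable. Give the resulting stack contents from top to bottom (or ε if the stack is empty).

DDDZ

(p, cabbaabaa, Z)
  read c, top Z: go to s, push DBZ → (s, abbaabaa, DBZ)
  read a, top D: go to q, push ε → (q, bbaabaa, BZ)
  read b, top B: go to r, push DD → (r, baabaa, DDZ)
  read b, top D: go to s, push B → (s, aabaa, BDZ)
  read a, top B: go to s, push DB → (s, abaa, DBDZ)
  read a, top D: go to q, push ε → (q, baa, BDZ)
  read b, top B: go to r, push DD → (r, aa, DDDZ)
  read a, top D: go to s, push DD → (s, a, DDDDZ)
  read a, top D: go to q, push ε → (q, ε, DDDZ)
All input consumed in state q with stack DDDZ.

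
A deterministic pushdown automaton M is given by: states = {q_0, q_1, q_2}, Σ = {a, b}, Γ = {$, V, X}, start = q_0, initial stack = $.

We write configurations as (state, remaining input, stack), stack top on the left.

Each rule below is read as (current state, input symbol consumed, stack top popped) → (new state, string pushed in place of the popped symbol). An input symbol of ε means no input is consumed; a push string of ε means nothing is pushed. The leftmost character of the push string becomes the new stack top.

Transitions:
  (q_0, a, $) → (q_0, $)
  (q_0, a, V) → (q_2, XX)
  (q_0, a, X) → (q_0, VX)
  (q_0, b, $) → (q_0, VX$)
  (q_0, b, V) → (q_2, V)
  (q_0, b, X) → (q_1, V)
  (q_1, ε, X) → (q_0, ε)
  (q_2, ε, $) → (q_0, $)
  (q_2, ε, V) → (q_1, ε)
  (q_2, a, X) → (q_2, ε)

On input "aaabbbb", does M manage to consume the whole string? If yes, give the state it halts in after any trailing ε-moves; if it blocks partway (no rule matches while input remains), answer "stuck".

(q_0, aaabbbb, $)
  read a, top $: go to q_0, push $ → (q_0, aabbbb, $)
  read a, top $: go to q_0, push $ → (q_0, abbbb, $)
  read a, top $: go to q_0, push $ → (q_0, bbbb, $)
  read b, top $: go to q_0, push VX$ → (q_0, bbb, VX$)
  read b, top V: go to q_2, push V → (q_2, bb, VX$)
  ε-move, top V: go to q_1, push ε → (q_1, bb, X$)
  ε-move, top X: go to q_0, push ε → (q_0, bb, $)
  read b, top $: go to q_0, push VX$ → (q_0, b, VX$)
  read b, top V: go to q_2, push V → (q_2, ε, VX$)
  ε-move, top V: go to q_1, push ε → (q_1, ε, X$)
  ε-move, top X: go to q_0, push ε → (q_0, ε, $)
All input consumed; M is in state q_0.

q_0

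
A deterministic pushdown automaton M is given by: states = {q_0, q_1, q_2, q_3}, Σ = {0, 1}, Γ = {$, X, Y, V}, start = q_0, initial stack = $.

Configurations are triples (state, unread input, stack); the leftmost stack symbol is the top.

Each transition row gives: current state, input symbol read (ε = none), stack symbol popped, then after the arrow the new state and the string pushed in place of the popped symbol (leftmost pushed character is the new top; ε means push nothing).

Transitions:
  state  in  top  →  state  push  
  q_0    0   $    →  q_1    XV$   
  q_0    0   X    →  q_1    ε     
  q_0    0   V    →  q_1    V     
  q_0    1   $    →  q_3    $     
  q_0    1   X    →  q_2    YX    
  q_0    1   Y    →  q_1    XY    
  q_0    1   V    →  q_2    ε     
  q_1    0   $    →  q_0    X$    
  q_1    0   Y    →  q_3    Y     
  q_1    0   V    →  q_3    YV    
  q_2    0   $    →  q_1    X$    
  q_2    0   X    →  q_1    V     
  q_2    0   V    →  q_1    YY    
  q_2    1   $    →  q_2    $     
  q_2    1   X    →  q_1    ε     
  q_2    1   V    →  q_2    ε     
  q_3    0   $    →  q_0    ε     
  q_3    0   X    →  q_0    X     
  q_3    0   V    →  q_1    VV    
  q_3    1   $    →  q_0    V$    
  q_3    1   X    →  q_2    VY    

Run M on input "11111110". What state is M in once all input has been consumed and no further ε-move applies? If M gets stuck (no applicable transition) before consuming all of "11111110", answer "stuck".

q_1

(q_0, 11111110, $) ⊢ (q_3, 1111110, $) ⊢ (q_0, 111110, V$) ⊢ (q_2, 11110, $) ⊢ (q_2, 1110, $) ⊢ (q_2, 110, $) ⊢ (q_2, 10, $) ⊢ (q_2, 0, $) ⊢ (q_1, ε, X$)
All input consumed; M is in state q_1.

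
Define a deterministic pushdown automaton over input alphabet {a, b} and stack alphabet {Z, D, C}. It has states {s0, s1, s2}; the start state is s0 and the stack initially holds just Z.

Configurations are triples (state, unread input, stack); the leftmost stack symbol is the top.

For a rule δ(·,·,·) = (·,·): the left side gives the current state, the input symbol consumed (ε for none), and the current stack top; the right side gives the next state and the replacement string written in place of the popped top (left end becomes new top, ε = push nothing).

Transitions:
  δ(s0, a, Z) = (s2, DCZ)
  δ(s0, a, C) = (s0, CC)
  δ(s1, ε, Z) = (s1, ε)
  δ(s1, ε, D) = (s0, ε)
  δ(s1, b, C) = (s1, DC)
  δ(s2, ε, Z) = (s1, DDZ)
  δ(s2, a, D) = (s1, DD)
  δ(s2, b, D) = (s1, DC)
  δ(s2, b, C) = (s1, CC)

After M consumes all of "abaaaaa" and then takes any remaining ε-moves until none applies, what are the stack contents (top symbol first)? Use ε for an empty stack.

(s0, abaaaaa, Z) ⊢ (s2, baaaaa, DCZ) ⊢ (s1, aaaaa, DCCZ) ⊢ (s0, aaaaa, CCZ) ⊢ (s0, aaaa, CCCZ) ⊢ (s0, aaa, CCCCZ) ⊢ (s0, aa, CCCCCZ) ⊢ (s0, a, CCCCCCZ) ⊢ (s0, ε, CCCCCCCZ)
All input consumed in state s0 with stack CCCCCCCZ.

CCCCCCCZ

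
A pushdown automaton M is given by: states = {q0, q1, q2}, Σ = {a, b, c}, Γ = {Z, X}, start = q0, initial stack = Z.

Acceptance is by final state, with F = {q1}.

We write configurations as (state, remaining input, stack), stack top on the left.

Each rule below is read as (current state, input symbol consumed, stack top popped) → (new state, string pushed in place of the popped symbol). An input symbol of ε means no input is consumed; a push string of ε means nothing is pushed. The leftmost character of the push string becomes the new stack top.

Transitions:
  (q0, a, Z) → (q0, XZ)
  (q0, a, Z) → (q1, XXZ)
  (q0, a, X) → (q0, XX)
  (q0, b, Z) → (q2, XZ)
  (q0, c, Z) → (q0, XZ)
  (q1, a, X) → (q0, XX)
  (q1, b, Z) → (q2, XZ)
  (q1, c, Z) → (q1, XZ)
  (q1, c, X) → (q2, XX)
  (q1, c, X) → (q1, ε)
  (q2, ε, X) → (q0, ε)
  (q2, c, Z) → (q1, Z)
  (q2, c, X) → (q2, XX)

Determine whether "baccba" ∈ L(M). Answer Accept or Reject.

Accept

One accepting computation: (q0, baccba, Z) ⊢ (q2, accba, XZ) ⊢ (q0, accba, Z) ⊢ (q1, ccba, XXZ) ⊢ (q1, cba, XZ) ⊢ (q1, ba, Z) ⊢ (q2, a, XZ) ⊢ (q0, a, Z) ⊢ (q1, ε, XXZ)
All input consumed and state q1 ∈ F.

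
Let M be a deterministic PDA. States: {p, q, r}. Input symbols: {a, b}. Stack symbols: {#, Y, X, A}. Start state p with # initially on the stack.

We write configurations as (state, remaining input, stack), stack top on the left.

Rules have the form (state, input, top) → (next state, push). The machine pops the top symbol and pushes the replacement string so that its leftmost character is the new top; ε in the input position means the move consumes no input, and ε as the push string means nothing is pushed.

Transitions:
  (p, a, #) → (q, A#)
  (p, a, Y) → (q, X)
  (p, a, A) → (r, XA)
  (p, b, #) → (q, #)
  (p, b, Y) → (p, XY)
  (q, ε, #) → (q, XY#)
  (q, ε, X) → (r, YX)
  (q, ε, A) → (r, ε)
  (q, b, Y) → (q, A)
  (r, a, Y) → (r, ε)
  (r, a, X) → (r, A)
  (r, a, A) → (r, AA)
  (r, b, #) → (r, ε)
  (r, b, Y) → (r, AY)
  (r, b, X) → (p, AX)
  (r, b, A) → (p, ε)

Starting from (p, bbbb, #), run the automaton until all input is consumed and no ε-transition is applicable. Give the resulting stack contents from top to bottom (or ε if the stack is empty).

(p, bbbb, #) ⊢ (q, bbb, #) ⊢ (q, bbb, XY#) ⊢ (r, bbb, YXY#) ⊢ (r, bb, AYXY#) ⊢ (p, b, YXY#) ⊢ (p, ε, XYXY#)
All input consumed in state p with stack XYXY#.

XYXY#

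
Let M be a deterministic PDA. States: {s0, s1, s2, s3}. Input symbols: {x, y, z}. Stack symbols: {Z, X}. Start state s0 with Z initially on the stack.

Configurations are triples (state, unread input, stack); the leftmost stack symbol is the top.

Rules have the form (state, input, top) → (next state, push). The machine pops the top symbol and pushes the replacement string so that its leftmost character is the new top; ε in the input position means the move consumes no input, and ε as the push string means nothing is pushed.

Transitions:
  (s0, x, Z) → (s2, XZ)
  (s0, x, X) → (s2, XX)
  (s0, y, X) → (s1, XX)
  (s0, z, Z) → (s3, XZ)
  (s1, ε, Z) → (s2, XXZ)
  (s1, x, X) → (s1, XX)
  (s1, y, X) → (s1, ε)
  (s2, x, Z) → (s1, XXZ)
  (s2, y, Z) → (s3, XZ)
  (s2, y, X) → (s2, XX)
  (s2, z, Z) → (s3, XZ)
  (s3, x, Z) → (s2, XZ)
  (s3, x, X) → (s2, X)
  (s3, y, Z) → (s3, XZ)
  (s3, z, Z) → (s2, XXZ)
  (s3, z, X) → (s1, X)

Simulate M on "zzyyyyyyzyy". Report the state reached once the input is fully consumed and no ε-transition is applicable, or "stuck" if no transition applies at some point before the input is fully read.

stuck

(s0, zzyyyyyyzyy, Z)
  read z, top Z: go to s3, push XZ → (s3, zyyyyyyzyy, XZ)
  read z, top X: go to s1, push X → (s1, yyyyyyzyy, XZ)
  read y, top X: go to s1, push ε → (s1, yyyyyzyy, Z)
  ε-move, top Z: go to s2, push XXZ → (s2, yyyyyzyy, XXZ)
  read y, top X: go to s2, push XX → (s2, yyyyzyy, XXXZ)
  read y, top X: go to s2, push XX → (s2, yyyzyy, XXXXZ)
  read y, top X: go to s2, push XX → (s2, yyzyy, XXXXXZ)
  read y, top X: go to s2, push XX → (s2, yzyy, XXXXXXZ)
  read y, top X: go to s2, push XX → (s2, zyy, XXXXXXXZ)
No transition for (s2, z, top X); M blocks with input zyy remaining.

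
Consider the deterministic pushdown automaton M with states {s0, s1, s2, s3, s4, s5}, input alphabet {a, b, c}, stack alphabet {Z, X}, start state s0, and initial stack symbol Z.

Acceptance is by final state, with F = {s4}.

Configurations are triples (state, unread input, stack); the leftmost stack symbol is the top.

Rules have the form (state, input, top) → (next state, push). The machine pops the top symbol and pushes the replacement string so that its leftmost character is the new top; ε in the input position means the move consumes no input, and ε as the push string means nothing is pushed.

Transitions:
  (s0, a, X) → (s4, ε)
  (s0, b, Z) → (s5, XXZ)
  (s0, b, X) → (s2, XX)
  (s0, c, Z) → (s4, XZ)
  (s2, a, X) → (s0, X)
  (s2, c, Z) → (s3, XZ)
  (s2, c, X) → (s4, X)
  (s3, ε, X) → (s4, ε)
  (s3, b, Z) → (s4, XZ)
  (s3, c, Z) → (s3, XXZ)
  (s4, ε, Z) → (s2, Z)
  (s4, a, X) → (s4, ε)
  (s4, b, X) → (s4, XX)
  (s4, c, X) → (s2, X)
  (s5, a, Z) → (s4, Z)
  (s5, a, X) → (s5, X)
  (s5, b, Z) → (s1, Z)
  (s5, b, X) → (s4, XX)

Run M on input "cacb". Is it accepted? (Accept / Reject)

Reject

(s0, cacb, Z) ⊢ (s4, acb, XZ) ⊢ (s4, cb, Z) ⊢ (s2, cb, Z) ⊢ (s3, b, XZ) ⊢ (s4, b, Z) ⊢ (s2, b, Z)
No transition applies at (s2, b, Z); input not fully consumed.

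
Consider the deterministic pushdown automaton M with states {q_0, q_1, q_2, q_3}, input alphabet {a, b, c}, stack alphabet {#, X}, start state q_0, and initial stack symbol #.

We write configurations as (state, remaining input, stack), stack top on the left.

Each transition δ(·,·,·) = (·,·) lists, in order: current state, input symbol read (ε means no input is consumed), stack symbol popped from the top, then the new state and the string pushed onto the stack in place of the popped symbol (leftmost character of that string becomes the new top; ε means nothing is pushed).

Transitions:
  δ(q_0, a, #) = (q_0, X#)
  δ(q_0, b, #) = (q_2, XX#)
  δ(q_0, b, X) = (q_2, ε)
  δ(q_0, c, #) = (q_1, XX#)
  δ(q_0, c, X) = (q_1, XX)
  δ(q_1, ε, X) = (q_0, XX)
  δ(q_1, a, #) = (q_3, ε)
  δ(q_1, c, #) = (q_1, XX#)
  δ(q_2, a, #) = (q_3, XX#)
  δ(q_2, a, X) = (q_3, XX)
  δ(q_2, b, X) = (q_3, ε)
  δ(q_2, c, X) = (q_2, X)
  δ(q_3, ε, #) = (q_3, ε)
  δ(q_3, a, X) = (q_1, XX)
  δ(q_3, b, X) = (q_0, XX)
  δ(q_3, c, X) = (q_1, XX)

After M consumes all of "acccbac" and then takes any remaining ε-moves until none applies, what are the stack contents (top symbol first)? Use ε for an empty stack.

(q_0, acccbac, #)
  read a, top #: go to q_0, push X# → (q_0, cccbac, X#)
  read c, top X: go to q_1, push XX → (q_1, ccbac, XX#)
  ε-move, top X: go to q_0, push XX → (q_0, ccbac, XXX#)
  read c, top X: go to q_1, push XX → (q_1, cbac, XXXX#)
  ε-move, top X: go to q_0, push XX → (q_0, cbac, XXXXX#)
  read c, top X: go to q_1, push XX → (q_1, bac, XXXXXX#)
  ε-move, top X: go to q_0, push XX → (q_0, bac, XXXXXXX#)
  read b, top X: go to q_2, push ε → (q_2, ac, XXXXXX#)
  read a, top X: go to q_3, push XX → (q_3, c, XXXXXXX#)
  read c, top X: go to q_1, push XX → (q_1, ε, XXXXXXXX#)
  ε-move, top X: go to q_0, push XX → (q_0, ε, XXXXXXXXX#)
All input consumed in state q_0 with stack XXXXXXXXX#.

XXXXXXXXX#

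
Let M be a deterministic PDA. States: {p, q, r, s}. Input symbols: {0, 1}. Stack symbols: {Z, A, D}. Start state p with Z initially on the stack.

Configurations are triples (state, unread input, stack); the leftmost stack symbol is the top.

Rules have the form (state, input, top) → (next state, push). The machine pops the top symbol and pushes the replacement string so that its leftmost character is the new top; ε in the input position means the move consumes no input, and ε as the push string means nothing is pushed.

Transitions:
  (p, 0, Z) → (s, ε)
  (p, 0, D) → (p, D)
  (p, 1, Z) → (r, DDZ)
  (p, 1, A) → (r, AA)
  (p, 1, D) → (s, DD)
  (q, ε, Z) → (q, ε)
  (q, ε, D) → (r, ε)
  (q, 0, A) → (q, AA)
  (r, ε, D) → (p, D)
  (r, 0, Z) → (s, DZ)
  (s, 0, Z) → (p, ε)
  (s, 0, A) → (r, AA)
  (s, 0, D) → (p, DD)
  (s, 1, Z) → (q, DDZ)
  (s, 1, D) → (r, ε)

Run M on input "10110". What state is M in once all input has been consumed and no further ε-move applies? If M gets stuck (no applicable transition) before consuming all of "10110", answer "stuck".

p

(p, 10110, Z)
  read 1, top Z: go to r, push DDZ → (r, 0110, DDZ)
  ε-move, top D: go to p, push D → (p, 0110, DDZ)
  read 0, top D: go to p, push D → (p, 110, DDZ)
  read 1, top D: go to s, push DD → (s, 10, DDDZ)
  read 1, top D: go to r, push ε → (r, 0, DDZ)
  ε-move, top D: go to p, push D → (p, 0, DDZ)
  read 0, top D: go to p, push D → (p, ε, DDZ)
All input consumed; M is in state p.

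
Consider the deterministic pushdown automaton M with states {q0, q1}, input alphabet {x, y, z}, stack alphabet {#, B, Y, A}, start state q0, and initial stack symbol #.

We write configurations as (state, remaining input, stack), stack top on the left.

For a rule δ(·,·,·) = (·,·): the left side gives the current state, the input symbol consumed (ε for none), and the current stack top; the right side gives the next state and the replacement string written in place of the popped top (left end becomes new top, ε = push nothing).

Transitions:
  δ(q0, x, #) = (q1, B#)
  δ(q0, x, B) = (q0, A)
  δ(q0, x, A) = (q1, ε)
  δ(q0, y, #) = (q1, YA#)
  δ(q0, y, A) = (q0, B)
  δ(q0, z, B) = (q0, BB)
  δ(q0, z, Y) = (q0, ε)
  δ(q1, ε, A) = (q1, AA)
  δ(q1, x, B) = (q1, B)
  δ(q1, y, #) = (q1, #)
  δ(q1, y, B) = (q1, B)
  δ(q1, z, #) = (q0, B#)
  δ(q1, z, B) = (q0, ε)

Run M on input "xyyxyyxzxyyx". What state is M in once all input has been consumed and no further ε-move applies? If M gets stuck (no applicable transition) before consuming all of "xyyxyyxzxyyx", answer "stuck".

q1

(q0, xyyxyyxzxyyx, #)
  read x, top #: go to q1, push B# → (q1, yyxyyxzxyyx, B#)
  read y, top B: go to q1, push B → (q1, yxyyxzxyyx, B#)
  read y, top B: go to q1, push B → (q1, xyyxzxyyx, B#)
  read x, top B: go to q1, push B → (q1, yyxzxyyx, B#)
  read y, top B: go to q1, push B → (q1, yxzxyyx, B#)
  read y, top B: go to q1, push B → (q1, xzxyyx, B#)
  read x, top B: go to q1, push B → (q1, zxyyx, B#)
  read z, top B: go to q0, push ε → (q0, xyyx, #)
  read x, top #: go to q1, push B# → (q1, yyx, B#)
  read y, top B: go to q1, push B → (q1, yx, B#)
  read y, top B: go to q1, push B → (q1, x, B#)
  read x, top B: go to q1, push B → (q1, ε, B#)
All input consumed; M is in state q1.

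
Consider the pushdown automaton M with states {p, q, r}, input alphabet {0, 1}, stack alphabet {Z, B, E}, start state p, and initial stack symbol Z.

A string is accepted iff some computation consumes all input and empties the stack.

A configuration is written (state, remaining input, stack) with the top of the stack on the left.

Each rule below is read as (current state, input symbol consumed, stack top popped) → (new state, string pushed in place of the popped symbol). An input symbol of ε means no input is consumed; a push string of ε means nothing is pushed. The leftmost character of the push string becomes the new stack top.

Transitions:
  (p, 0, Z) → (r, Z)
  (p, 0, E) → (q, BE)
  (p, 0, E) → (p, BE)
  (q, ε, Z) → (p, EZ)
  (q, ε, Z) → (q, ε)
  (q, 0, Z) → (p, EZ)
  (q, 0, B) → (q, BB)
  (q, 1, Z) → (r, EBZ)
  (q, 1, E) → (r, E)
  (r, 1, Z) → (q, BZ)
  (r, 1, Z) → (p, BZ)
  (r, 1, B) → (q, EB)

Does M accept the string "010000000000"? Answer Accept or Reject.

No computation consumes all input and empties the stack.

Reject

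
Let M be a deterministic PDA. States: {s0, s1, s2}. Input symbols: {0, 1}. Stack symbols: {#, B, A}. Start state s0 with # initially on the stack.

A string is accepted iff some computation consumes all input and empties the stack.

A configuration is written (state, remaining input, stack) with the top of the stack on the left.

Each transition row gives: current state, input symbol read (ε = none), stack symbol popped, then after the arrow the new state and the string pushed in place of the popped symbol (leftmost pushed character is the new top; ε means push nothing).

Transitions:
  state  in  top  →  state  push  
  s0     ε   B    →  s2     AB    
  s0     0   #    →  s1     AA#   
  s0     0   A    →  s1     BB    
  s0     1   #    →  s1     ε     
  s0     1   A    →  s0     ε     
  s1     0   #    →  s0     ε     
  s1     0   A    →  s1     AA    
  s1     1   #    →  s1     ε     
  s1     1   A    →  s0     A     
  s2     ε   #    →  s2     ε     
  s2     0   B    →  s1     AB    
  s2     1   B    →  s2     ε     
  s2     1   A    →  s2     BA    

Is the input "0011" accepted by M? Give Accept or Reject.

Reject

(s0, 0011, #) ⊢ (s1, 011, AA#) ⊢ (s1, 11, AAA#) ⊢ (s0, 1, AAA#) ⊢ (s0, ε, AA#)
All input consumed; stack is AA#, not empty, and no further ε-move applies.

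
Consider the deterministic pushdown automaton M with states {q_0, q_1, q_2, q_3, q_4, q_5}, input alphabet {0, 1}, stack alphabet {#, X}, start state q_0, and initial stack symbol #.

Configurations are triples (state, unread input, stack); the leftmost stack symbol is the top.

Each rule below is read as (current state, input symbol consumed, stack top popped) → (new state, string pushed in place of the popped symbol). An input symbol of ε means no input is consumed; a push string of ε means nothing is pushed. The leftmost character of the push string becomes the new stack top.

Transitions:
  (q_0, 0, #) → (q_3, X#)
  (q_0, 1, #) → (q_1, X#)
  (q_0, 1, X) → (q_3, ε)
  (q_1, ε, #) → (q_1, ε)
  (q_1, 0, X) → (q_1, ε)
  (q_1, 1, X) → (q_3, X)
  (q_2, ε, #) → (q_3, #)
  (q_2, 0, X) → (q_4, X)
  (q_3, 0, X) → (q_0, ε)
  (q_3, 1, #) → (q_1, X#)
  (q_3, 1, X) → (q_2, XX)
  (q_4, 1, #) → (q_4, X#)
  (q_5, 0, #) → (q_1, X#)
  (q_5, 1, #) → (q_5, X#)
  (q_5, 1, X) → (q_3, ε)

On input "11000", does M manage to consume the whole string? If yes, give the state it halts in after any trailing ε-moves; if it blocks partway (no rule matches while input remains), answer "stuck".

q_0

(q_0, 11000, #)
  read 1, top #: go to q_1, push X# → (q_1, 1000, X#)
  read 1, top X: go to q_3, push X → (q_3, 000, X#)
  read 0, top X: go to q_0, push ε → (q_0, 00, #)
  read 0, top #: go to q_3, push X# → (q_3, 0, X#)
  read 0, top X: go to q_0, push ε → (q_0, ε, #)
All input consumed; M is in state q_0.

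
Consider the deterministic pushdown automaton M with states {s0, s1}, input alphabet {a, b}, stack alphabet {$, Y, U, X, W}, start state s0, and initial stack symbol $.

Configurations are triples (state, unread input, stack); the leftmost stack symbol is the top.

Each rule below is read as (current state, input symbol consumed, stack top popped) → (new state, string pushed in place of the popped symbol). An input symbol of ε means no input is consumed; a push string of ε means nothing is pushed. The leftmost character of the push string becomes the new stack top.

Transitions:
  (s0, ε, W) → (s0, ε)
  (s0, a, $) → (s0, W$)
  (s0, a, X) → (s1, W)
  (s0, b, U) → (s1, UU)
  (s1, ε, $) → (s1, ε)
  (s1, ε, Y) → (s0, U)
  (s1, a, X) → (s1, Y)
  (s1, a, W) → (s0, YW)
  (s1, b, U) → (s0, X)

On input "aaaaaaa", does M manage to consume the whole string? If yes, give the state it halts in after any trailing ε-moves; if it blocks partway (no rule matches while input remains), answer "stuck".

(s0, aaaaaaa, $)
  read a, top $: go to s0, push W$ → (s0, aaaaaa, W$)
  ε-move, top W: go to s0, push ε → (s0, aaaaaa, $)
  read a, top $: go to s0, push W$ → (s0, aaaaa, W$)
  ε-move, top W: go to s0, push ε → (s0, aaaaa, $)
  read a, top $: go to s0, push W$ → (s0, aaaa, W$)
  ε-move, top W: go to s0, push ε → (s0, aaaa, $)
  read a, top $: go to s0, push W$ → (s0, aaa, W$)
  ε-move, top W: go to s0, push ε → (s0, aaa, $)
  read a, top $: go to s0, push W$ → (s0, aa, W$)
  ε-move, top W: go to s0, push ε → (s0, aa, $)
  read a, top $: go to s0, push W$ → (s0, a, W$)
  ε-move, top W: go to s0, push ε → (s0, a, $)
  read a, top $: go to s0, push W$ → (s0, ε, W$)
  ε-move, top W: go to s0, push ε → (s0, ε, $)
All input consumed; M is in state s0.

s0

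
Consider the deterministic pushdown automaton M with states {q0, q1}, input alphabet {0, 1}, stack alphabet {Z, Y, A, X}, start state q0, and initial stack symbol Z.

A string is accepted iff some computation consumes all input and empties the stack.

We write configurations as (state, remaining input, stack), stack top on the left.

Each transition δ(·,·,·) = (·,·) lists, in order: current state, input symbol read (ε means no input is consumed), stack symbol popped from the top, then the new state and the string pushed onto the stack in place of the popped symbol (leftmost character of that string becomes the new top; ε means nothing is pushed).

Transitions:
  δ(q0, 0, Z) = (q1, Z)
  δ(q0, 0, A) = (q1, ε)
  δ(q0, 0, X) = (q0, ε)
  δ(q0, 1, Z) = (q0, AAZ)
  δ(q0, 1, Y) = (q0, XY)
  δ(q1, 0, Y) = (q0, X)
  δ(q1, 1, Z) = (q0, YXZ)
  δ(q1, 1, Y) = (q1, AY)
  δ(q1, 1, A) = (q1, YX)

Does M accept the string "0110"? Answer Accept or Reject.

(q0, 0110, Z)
  read 0, top Z: go to q1, push Z → (q1, 110, Z)
  read 1, top Z: go to q0, push YXZ → (q0, 10, YXZ)
  read 1, top Y: go to q0, push XY → (q0, 0, XYXZ)
  read 0, top X: go to q0, push ε → (q0, ε, YXZ)
All input consumed; stack is YXZ, not empty, and no further ε-move applies.

Reject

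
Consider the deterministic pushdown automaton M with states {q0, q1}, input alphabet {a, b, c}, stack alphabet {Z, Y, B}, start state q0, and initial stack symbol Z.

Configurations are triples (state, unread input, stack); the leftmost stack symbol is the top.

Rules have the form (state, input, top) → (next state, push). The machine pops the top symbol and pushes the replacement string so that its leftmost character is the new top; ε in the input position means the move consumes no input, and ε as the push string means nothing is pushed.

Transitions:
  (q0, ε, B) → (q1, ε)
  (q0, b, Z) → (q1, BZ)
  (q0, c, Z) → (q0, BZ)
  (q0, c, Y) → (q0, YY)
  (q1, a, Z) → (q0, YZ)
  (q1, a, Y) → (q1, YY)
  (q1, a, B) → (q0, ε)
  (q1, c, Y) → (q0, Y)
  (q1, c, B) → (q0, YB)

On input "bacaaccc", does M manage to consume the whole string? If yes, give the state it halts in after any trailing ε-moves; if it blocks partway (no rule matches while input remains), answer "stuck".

stuck

(q0, bacaaccc, Z) ⊢ (q1, acaaccc, BZ) ⊢ (q0, caaccc, Z) ⊢ (q0, aaccc, BZ) ⊢ (q1, aaccc, Z) ⊢ (q0, accc, YZ)
No transition for (q0, a, top Y); M blocks with input accc remaining.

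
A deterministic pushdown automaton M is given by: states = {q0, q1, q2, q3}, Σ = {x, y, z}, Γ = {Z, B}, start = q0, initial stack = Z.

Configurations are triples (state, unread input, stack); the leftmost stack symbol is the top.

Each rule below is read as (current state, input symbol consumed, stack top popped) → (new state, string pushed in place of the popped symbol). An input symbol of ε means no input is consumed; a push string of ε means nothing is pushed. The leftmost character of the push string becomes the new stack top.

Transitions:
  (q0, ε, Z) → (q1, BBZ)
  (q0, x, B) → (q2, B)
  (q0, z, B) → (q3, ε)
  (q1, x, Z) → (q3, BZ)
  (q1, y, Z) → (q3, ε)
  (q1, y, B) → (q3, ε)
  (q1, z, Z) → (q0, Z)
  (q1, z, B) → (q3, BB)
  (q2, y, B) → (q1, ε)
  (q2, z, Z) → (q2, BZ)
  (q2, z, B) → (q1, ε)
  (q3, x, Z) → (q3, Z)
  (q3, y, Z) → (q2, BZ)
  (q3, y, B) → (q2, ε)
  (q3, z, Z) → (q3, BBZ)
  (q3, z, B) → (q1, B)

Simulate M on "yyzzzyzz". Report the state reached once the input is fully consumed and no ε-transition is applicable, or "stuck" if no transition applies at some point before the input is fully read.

q3

(q0, yyzzzyzz, Z)
  ε-move, top Z: go to q1, push BBZ → (q1, yyzzzyzz, BBZ)
  read y, top B: go to q3, push ε → (q3, yzzzyzz, BZ)
  read y, top B: go to q2, push ε → (q2, zzzyzz, Z)
  read z, top Z: go to q2, push BZ → (q2, zzyzz, BZ)
  read z, top B: go to q1, push ε → (q1, zyzz, Z)
  read z, top Z: go to q0, push Z → (q0, yzz, Z)
  ε-move, top Z: go to q1, push BBZ → (q1, yzz, BBZ)
  read y, top B: go to q3, push ε → (q3, zz, BZ)
  read z, top B: go to q1, push B → (q1, z, BZ)
  read z, top B: go to q3, push BB → (q3, ε, BBZ)
All input consumed; M is in state q3.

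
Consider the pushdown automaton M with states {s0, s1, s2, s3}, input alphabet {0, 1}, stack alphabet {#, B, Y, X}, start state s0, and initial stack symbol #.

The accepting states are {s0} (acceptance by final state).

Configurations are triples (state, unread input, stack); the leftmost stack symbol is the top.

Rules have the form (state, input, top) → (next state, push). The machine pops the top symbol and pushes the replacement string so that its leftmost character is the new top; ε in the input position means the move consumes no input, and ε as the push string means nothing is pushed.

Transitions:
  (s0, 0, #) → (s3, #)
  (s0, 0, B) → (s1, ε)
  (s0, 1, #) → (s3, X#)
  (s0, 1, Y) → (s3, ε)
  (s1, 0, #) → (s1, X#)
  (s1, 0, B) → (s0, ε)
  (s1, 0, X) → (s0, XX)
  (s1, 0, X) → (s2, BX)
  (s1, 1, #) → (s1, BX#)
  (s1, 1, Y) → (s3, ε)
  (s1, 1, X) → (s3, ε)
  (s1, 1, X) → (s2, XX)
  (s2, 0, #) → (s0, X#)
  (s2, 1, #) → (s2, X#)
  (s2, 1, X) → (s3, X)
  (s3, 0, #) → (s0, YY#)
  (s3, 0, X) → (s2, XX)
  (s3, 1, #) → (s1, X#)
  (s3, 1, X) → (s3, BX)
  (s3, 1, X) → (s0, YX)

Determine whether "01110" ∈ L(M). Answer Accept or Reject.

One accepting computation: (s0, 01110, #) ⊢ (s3, 1110, #) ⊢ (s1, 110, X#) ⊢ (s3, 10, #) ⊢ (s1, 0, X#) ⊢ (s0, ε, XX#)
All input consumed and state s0 ∈ F.

Accept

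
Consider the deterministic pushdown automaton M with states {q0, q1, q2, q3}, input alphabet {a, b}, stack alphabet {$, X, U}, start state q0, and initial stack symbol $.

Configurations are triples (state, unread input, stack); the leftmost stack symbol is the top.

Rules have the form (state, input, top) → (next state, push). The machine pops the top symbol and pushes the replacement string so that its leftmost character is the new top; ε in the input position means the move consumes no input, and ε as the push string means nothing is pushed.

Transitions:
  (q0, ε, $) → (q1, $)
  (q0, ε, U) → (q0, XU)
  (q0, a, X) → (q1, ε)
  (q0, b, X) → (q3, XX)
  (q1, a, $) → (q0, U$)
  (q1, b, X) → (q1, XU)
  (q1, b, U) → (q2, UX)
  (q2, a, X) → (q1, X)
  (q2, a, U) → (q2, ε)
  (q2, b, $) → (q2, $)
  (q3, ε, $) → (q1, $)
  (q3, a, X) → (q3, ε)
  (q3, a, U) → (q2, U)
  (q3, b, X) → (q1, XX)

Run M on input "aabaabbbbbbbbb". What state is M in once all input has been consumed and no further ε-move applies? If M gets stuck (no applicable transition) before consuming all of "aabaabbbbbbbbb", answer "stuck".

(q0, aabaabbbbbbbbb, $) ⊢ (q1, aabaabbbbbbbbb, $) ⊢ (q0, abaabbbbbbbbb, U$) ⊢ (q0, abaabbbbbbbbb, XU$) ⊢ (q1, baabbbbbbbbb, U$) ⊢ (q2, aabbbbbbbbb, UX$) ⊢ (q2, abbbbbbbbb, X$) ⊢ (q1, bbbbbbbbb, X$) ⊢ (q1, bbbbbbbb, XU$) ⊢ (q1, bbbbbbb, XUU$) ⊢ (q1, bbbbbb, XUUU$) ⊢ (q1, bbbbb, XUUUU$) ⊢ (q1, bbbb, XUUUUU$) ⊢ (q1, bbb, XUUUUUU$) ⊢ (q1, bb, XUUUUUUU$) ⊢ (q1, b, XUUUUUUUU$) ⊢ (q1, ε, XUUUUUUUUU$)
All input consumed; M is in state q1.

q1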